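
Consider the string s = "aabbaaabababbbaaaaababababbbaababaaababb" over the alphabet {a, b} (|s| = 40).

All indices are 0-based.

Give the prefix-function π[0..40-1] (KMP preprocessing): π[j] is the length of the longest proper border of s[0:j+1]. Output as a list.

[0, 1, 0, 0, 1, 2, 2, 3, 1, 0, 1, 0, 0, 0, 1, 2, 2, 2, 2, 3, 1, 0, 1, 0, 1, 0, 0, 0, 1, 2, 3, 1, 0, 1, 2, 2, 3, 1, 0, 0]

π[0] = 0
j=1 s[j]='a': π[1]=1 (border 'a')
j=2 s[j]='b': k: 1→0; π[2]=0 (border '')
j=3 s[j]='b': π[3]=0 (border '')
j=4 s[j]='a': π[4]=1 (border 'a')
j=5 s[j]='a': π[5]=2 (border 'aa')
j=6 s[j]='a': k: 2→1; π[6]=2 (border 'aa')
j=7 s[j]='b': π[7]=3 (border 'aab')
j=8 s[j]='a': k: 3→0; π[8]=1 (border 'a')
j=9 s[j]='b': k: 1→0; π[9]=0 (border '')
j=10 s[j]='a': π[10]=1 (border 'a')
j=11 s[j]='b': k: 1→0; π[11]=0 (border '')
j=12 s[j]='b': π[12]=0 (border '')
j=13 s[j]='b': π[13]=0 (border '')
j=14 s[j]='a': π[14]=1 (border 'a')
j=15 s[j]='a': π[15]=2 (border 'aa')
j=16 s[j]='a': k: 2→1; π[16]=2 (border 'aa')
j=17 s[j]='a': k: 2→1; π[17]=2 (border 'aa')
j=18 s[j]='a': k: 2→1; π[18]=2 (border 'aa')
j=19 s[j]='b': π[19]=3 (border 'aab')
j=20 s[j]='a': k: 3→0; π[20]=1 (border 'a')
j=21 s[j]='b': k: 1→0; π[21]=0 (border '')
j=22 s[j]='a': π[22]=1 (border 'a')
j=23 s[j]='b': k: 1→0; π[23]=0 (border '')
j=24 s[j]='a': π[24]=1 (border 'a')
j=25 s[j]='b': k: 1→0; π[25]=0 (border '')
j=26 s[j]='b': π[26]=0 (border '')
j=27 s[j]='b': π[27]=0 (border '')
j=28 s[j]='a': π[28]=1 (border 'a')
j=29 s[j]='a': π[29]=2 (border 'aa')
j=30 s[j]='b': π[30]=3 (border 'aab')
j=31 s[j]='a': k: 3→0; π[31]=1 (border 'a')
j=32 s[j]='b': k: 1→0; π[32]=0 (border '')
j=33 s[j]='a': π[33]=1 (border 'a')
j=34 s[j]='a': π[34]=2 (border 'aa')
j=35 s[j]='a': k: 2→1; π[35]=2 (border 'aa')
j=36 s[j]='b': π[36]=3 (border 'aab')
j=37 s[j]='a': k: 3→0; π[37]=1 (border 'a')
j=38 s[j]='b': k: 1→0; π[38]=0 (border '')
j=39 s[j]='b': π[39]=0 (border '')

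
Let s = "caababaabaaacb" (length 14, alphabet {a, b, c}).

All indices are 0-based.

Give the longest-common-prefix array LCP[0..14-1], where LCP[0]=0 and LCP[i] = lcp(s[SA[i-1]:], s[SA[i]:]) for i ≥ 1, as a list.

[0, 2, 4, 2, 1, 4, 3, 1, 0, 1, 3, 2, 0, 1]

sorted suffixes:
  #0 SA[0]=9  'aaacb'
  #1 SA[1]=6  'aabaaacb'
  #2 SA[2]=1  'aababaabaaacb'
  #3 SA[3]=10  'aacb'
  #4 SA[4]=7  'abaaacb'
  #5 SA[5]=4  'abaabaaacb'
  #6 SA[6]=2  'ababaabaaacb'
  #7 SA[7]=11  'acb'
  #8 SA[8]=13  'b'
  #9 SA[9]=8  'baaacb'
  #10 SA[10]=5  'baabaaacb'
  #11 SA[11]=3  'babaabaaacb'
  #12 SA[12]=0  'caababaabaaacb'
  #13 SA[13]=12  'cb'

SA = [9, 6, 1, 10, 7, 4, 2, 11, 13, 8, 5, 3, 0, 12]
[i] adj suffixes → lcp
  [1] 9/6 → 2 ('aa')
  [2] 6/1 → 4 ('aaba')
  [3] 1/10 → 2 ('aa')
  [4] 10/7 → 1 ('a')
  [5] 7/4 → 4 ('abaa')
  [6] 4/2 → 3 ('aba')
  [7] 2/11 → 1 ('a')
  [8] 11/13 → 0 ('')
  [9] 13/8 → 1 ('b')
  [10] 8/5 → 3 ('baa')
  [11] 5/3 → 2 ('ba')
  [12] 3/0 → 0 ('')
  [13] 0/12 → 1 ('c')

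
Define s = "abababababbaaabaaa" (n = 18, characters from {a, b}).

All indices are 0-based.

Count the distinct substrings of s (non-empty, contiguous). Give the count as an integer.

sorted suffixes:
  #0 SA[0]=17  'a'
  #1 SA[1]=16  'aa'
  #2 SA[2]=15  'aaa'
  #3 SA[3]=11  'aaabaaa'
  #4 SA[4]=12  'aabaaa'
  #5 SA[5]=13  'abaaa'
  #6 SA[6]=0  'abababababbaaabaaa'
  #7 SA[7]=2  'ababababbaaabaaa'
  #8 SA[8]=4  'abababbaaabaaa'
  #9 SA[9]=6  'ababbaaabaaa'
  #10 SA[10]=8  'abbaaabaaa'
  #11 SA[11]=14  'baaa'
  #12 SA[12]=10  'baaabaaa'
  #13 SA[13]=1  'bababababbaaabaaa'
  #14 SA[14]=3  'babababbaaabaaa'
  #15 SA[15]=5  'bababbaaabaaa'
  #16 SA[16]=7  'babbaaabaaa'
  #17 SA[17]=9  'bbaaabaaa'

SA = [17, 16, 15, 11, 12, 13, 0, 2, 4, 6, 8, 14, 10, 1, 3, 5, 7, 9]
rank  pair      lcp
   1  s[17:],s[16:]  1  'a'
   2  s[16:],s[15:]  2  'aa'
   3  s[15:],s[11:]  3  'aaa'
   4  s[11:],s[12:]  2  'aa'
   5  s[12:],s[13:]  1  'a'
   6  s[13:],s[0:]  3  'aba'
   7  s[0:],s[2:]  8  'abababab'
   8  s[2:],s[4:]  6  'ababab'
   9  s[4:],s[6:]  4  'abab'
  10  s[6:],s[8:]  2  'ab'
  11  s[8:],s[14:]  0  ''
  12  s[14:],s[10:]  4  'baaa'
  13  s[10:],s[1:]  2  'ba'
  14  s[1:],s[3:]  7  'bababab'
  15  s[3:],s[5:]  5  'babab'
  16  s[5:],s[7:]  3  'bab'
  17  s[7:],s[9:]  1  'b'

n(n+1)/2 = 18·19/2 = 171
Σ LCP = 0 + 1 + 2 + 3 + 2 + 1 + 3 + 8 + 6 + 4 + 2 + 0 + 4 + 2 + 7 + 5 + 3 + 1 = 54
distinct = 171 − 54 = 117

117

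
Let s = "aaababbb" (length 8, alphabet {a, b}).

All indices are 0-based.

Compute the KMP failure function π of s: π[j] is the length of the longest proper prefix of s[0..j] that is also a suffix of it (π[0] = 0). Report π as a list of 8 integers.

π[0] = 0
j=1 s[j]='a': π[1]=1 (border 'a')
j=2 s[j]='a': π[2]=2 (border 'aa')
j=3 s[j]='b': k: 2→1→0; π[3]=0 (border '')
j=4 s[j]='a': π[4]=1 (border 'a')
j=5 s[j]='b': k: 1→0; π[5]=0 (border '')
j=6 s[j]='b': π[6]=0 (border '')
j=7 s[j]='b': π[7]=0 (border '')

[0, 1, 2, 0, 1, 0, 0, 0]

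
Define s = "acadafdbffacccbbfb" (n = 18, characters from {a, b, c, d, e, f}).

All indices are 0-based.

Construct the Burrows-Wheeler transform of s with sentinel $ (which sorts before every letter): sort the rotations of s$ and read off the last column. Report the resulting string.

b$fcdfcbdaccaaffbab

rank  rotation             last
    0  $acadafdbffacccbbfb  b
    1  acadafdbffacccbbfb$  $
    2  acccbbfb$acadafdbff  f
    3  adafdbffacccbbfb$ac  c
    4  afdbffacccbbfb$acad  d
    5  b$acadafdbffacccbbf  f
    6  bbfb$acadafdbffaccc  c
    7  bfb$acadafdbffacccb  b
    8  bffacccbbfb$acadafd  d
    9  cadafdbffacccbbfb$a  a
   10  cbbfb$acadafdbffacc  c
   11  ccbbfb$acadafdbffac  c
   12  cccbbfb$acadafdbffa  a
   13  dafdbffacccbbfb$aca  a
   14  dbffacccbbfb$acadaf  f
   15  facccbbfb$acadafdbf  f
   16  fb$acadafdbffacccbb  b
   17  fdbffacccbbfb$acada  a
   18  ffacccbbfb$acadafdb  b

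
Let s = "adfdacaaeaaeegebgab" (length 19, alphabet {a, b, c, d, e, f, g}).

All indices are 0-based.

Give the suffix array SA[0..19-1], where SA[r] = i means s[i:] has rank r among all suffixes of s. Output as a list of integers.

sorted suffixes:
  #0 SA[0]=6  'aaeaaeegebgab'
  #1 SA[1]=9  'aaeegebgab'
  #2 SA[2]=17  'ab'
  #3 SA[3]=4  'acaaeaaeegebgab'
  #4 SA[4]=0  'adfdacaaeaaeegebgab'
  #5 SA[5]=7  'aeaaeegebgab'
  #6 SA[6]=10  'aeegebgab'
  #7 SA[7]=18  'b'
  #8 SA[8]=15  'bgab'
  #9 SA[9]=5  'caaeaaeegebgab'
  #10 SA[10]=3  'dacaaeaaeegebgab'
  #11 SA[11]=1  'dfdacaaeaaeegebgab'
  #12 SA[12]=8  'eaaeegebgab'
  #13 SA[13]=14  'ebgab'
  #14 SA[14]=11  'eegebgab'
  #15 SA[15]=12  'egebgab'
  #16 SA[16]=2  'fdacaaeaaeegebgab'
  #17 SA[17]=16  'gab'
  #18 SA[18]=13  'gebgab'

[6, 9, 17, 4, 0, 7, 10, 18, 15, 5, 3, 1, 8, 14, 11, 12, 2, 16, 13]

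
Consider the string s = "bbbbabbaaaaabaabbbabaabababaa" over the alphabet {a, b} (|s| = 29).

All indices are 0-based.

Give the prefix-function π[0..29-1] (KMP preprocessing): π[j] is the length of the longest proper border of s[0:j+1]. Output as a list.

π[0] = 0
j=1 s[j]='b': π[1]=1 (border 'b')
j=2 s[j]='b': π[2]=2 (border 'bb')
j=3 s[j]='b': π[3]=3 (border 'bbb')
j=4 s[j]='a': k: 3→2→1→0; π[4]=0 (border '')
j=5 s[j]='b': π[5]=1 (border 'b')
j=6 s[j]='b': π[6]=2 (border 'bb')
j=7 s[j]='a': k: 2→1→0; π[7]=0 (border '')
j=8 s[j]='a': π[8]=0 (border '')
j=9 s[j]='a': π[9]=0 (border '')
j=10 s[j]='a': π[10]=0 (border '')
j=11 s[j]='a': π[11]=0 (border '')
j=12 s[j]='b': π[12]=1 (border 'b')
j=13 s[j]='a': k: 1→0; π[13]=0 (border '')
j=14 s[j]='a': π[14]=0 (border '')
j=15 s[j]='b': π[15]=1 (border 'b')
j=16 s[j]='b': π[16]=2 (border 'bb')
j=17 s[j]='b': π[17]=3 (border 'bbb')
j=18 s[j]='a': k: 3→2→1→0; π[18]=0 (border '')
j=19 s[j]='b': π[19]=1 (border 'b')
j=20 s[j]='a': k: 1→0; π[20]=0 (border '')
j=21 s[j]='a': π[21]=0 (border '')
j=22 s[j]='b': π[22]=1 (border 'b')
j=23 s[j]='a': k: 1→0; π[23]=0 (border '')
j=24 s[j]='b': π[24]=1 (border 'b')
j=25 s[j]='a': k: 1→0; π[25]=0 (border '')
j=26 s[j]='b': π[26]=1 (border 'b')
j=27 s[j]='a': k: 1→0; π[27]=0 (border '')
j=28 s[j]='a': π[28]=0 (border '')

[0, 1, 2, 3, 0, 1, 2, 0, 0, 0, 0, 0, 1, 0, 0, 1, 2, 3, 0, 1, 0, 0, 1, 0, 1, 0, 1, 0, 0]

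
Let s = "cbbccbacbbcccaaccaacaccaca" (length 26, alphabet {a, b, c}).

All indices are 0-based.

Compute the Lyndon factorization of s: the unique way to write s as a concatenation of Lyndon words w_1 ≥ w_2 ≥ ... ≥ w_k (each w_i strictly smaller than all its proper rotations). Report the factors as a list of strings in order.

["c", "bbcc", "b", "acbbccc", "aacc", "aacaccac", "a"]

emit factor 1: 'c' (i=0, period=1)
emit factor 2: 'bbcc' (i=1, period=4)
emit factor 3: 'b' (i=5, period=1)
emit factor 4: 'acbbccc' (i=6, period=7)
emit factor 5: 'aacc' (i=13, period=4)
emit factor 6: 'aacaccac' (i=17, period=8)
emit factor 7: 'a' (i=25, period=1)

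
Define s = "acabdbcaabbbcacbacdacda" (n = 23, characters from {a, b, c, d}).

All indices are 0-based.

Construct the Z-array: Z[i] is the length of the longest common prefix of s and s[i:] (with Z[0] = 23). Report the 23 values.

[23, 0, 1, 0, 0, 0, 0, 1, 1, 0, 0, 0, 0, 2, 0, 0, 2, 0, 0, 2, 0, 0, 1]

Z[0]=23
i=1: fresh scan; Z[1]=0
i=2: fresh scan; Z[2]=1 grow→box=[2,3)
i=3: fresh scan; Z[3]=0
i=4: fresh scan; Z[4]=0
i=5: fresh scan; Z[5]=0
i=6: fresh scan; Z[6]=0
i=7: fresh scan; Z[7]=1 grow→box=[7,8)
i=8: fresh scan; Z[8]=1 grow→box=[8,9)
i=9: fresh scan; Z[9]=0
i=10: fresh scan; Z[10]=0
i=11: fresh scan; Z[11]=0
i=12: fresh scan; Z[12]=0
i=13: fresh scan; Z[13]=2 grow→box=[13,15)
i=14: min(r-i=1, Z[1]=0)=0; Z[14]=0
i=15: fresh scan; Z[15]=0
i=16: fresh scan; Z[16]=2 grow→box=[16,18)
i=17: min(r-i=1, Z[1]=0)=0; Z[17]=0
i=18: fresh scan; Z[18]=0
i=19: fresh scan; Z[19]=2 grow→box=[19,21)
i=20: min(r-i=1, Z[1]=0)=0; Z[20]=0
i=21: fresh scan; Z[21]=0
i=22: fresh scan; Z[22]=1 grow→box=[22,23)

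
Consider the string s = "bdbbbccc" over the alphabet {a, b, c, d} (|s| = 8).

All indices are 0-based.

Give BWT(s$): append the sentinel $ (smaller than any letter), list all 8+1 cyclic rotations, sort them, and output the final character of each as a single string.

rank  rotation   last
    0  $bdbbbccc  c
    1  bbbccc$bd  d
    2  bbccc$bdb  b
    3  bccc$bdbb  b
    4  bdbbbccc$  $
    5  c$bdbbbcc  c
    6  cc$bdbbbc  c
    7  ccc$bdbbb  b
    8  dbbbccc$b  b

cdbb$ccbb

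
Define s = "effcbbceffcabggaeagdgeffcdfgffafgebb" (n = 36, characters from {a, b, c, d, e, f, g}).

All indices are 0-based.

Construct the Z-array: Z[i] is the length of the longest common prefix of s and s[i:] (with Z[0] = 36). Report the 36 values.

Z[0]=36
i=1: outside box; Z[1]=0
i=2: outside box; Z[2]=0
i=3: outside box; Z[3]=0
i=4: outside box; Z[4]=0
i=5: outside box; Z[5]=0
i=6: outside box; Z[6]=0
i=7: outside box; Z[7]=4 scan→box=[7,11)
i=8: min(r-i=3, Z[1]=0)=0; Z[8]=0
i=9: min(r-i=2, Z[2]=0)=0; Z[9]=0
i=10: min(r-i=1, Z[3]=0)=0; Z[10]=0
i=11: outside box; Z[11]=0
i=12: outside box; Z[12]=0
i=13: outside box; Z[13]=0
i=14: outside box; Z[14]=0
i=15: outside box; Z[15]=0
i=16: outside box; Z[16]=1 scan→box=[16,17)
i=17: outside box; Z[17]=0
i=18: outside box; Z[18]=0
i=19: outside box; Z[19]=0
i=20: outside box; Z[20]=0
i=21: outside box; Z[21]=4 scan→box=[21,25)
i=22: min(r-i=3, Z[1]=0)=0; Z[22]=0
i=23: min(r-i=2, Z[2]=0)=0; Z[23]=0
i=24: min(r-i=1, Z[3]=0)=0; Z[24]=0
i=25: outside box; Z[25]=0
i=26: outside box; Z[26]=0
i=27: outside box; Z[27]=0
i=28: outside box; Z[28]=0
i=29: outside box; Z[29]=0
i=30: outside box; Z[30]=0
i=31: outside box; Z[31]=0
i=32: outside box; Z[32]=0
i=33: outside box; Z[33]=1 scan→box=[33,34)
i=34: outside box; Z[34]=0
i=35: outside box; Z[35]=0

[36, 0, 0, 0, 0, 0, 0, 4, 0, 0, 0, 0, 0, 0, 0, 0, 1, 0, 0, 0, 0, 4, 0, 0, 0, 0, 0, 0, 0, 0, 0, 0, 0, 1, 0, 0]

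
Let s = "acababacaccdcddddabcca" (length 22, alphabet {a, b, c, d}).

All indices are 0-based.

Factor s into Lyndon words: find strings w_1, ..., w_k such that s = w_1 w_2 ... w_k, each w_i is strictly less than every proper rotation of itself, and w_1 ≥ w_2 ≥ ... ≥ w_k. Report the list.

emit factor 1: 'ac' (i=0, period=2)
emit factor 2: 'ababacaccdcddddabcc' (i=2, period=19)
emit factor 3: 'a' (i=21, period=1)

["ac", "ababacaccdcddddabcc", "a"]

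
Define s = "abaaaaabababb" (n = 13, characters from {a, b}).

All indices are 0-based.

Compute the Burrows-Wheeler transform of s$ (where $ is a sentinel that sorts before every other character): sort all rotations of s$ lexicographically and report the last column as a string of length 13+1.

rank  rotation        last
    0  $abaaaaabababb  b
    1  aaaaabababb$ab  b
    2  aaaabababb$aba  a
    3  aaabababb$abaa  a
    4  aabababb$abaaa  a
    5  abaaaaabababb$  $
    6  abababb$abaaaa  a
    7  ababb$abaaaaab  b
    8  abb$abaaaaabab  b
    9  b$abaaaaababab  b
   10  baaaaabababb$a  a
   11  bababb$abaaaaa  a
   12  babb$abaaaaaba  a
   13  bb$abaaaaababa  a

bbaaa$abbbaaaa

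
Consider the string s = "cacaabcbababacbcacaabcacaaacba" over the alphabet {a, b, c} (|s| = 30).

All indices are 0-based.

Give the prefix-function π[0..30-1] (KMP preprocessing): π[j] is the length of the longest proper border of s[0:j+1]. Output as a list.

π[0] = 0
j=1 s[j]='a': π[1]=0 (border '')
j=2 s[j]='c': π[2]=1 (border 'c')
j=3 s[j]='a': π[3]=2 (border 'ca')
j=4 s[j]='a': k: 2→0; π[4]=0 (border '')
j=5 s[j]='b': π[5]=0 (border '')
j=6 s[j]='c': π[6]=1 (border 'c')
j=7 s[j]='b': k: 1→0; π[7]=0 (border '')
j=8 s[j]='a': π[8]=0 (border '')
j=9 s[j]='b': π[9]=0 (border '')
j=10 s[j]='a': π[10]=0 (border '')
j=11 s[j]='b': π[11]=0 (border '')
j=12 s[j]='a': π[12]=0 (border '')
j=13 s[j]='c': π[13]=1 (border 'c')
j=14 s[j]='b': k: 1→0; π[14]=0 (border '')
j=15 s[j]='c': π[15]=1 (border 'c')
j=16 s[j]='a': π[16]=2 (border 'ca')
j=17 s[j]='c': π[17]=3 (border 'cac')
j=18 s[j]='a': π[18]=4 (border 'caca')
j=19 s[j]='a': π[19]=5 (border 'cacaa')
j=20 s[j]='b': π[20]=6 (border 'cacaab')
j=21 s[j]='c': π[21]=7 (border 'cacaabc')
j=22 s[j]='a': k: 7→1; π[22]=2 (border 'ca')
j=23 s[j]='c': π[23]=3 (border 'cac')
j=24 s[j]='a': π[24]=4 (border 'caca')
j=25 s[j]='a': π[25]=5 (border 'cacaa')
j=26 s[j]='a': k: 5→0; π[26]=0 (border '')
j=27 s[j]='c': π[27]=1 (border 'c')
j=28 s[j]='b': k: 1→0; π[28]=0 (border '')
j=29 s[j]='a': π[29]=0 (border '')

[0, 0, 1, 2, 0, 0, 1, 0, 0, 0, 0, 0, 0, 1, 0, 1, 2, 3, 4, 5, 6, 7, 2, 3, 4, 5, 0, 1, 0, 0]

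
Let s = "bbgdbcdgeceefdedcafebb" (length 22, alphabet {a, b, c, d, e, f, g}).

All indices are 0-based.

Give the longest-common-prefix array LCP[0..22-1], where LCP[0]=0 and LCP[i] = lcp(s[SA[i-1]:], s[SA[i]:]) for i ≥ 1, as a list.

sorted suffixes:
  #0 SA[0]=17  'afebb'
  #1 SA[1]=21  'b'
  #2 SA[2]=20  'bb'
  #3 SA[3]=0  'bbgdbcdgeceefdedcafebb'
  #4 SA[4]=4  'bcdgeceefdedcafebb'
  #5 SA[5]=1  'bgdbcdgeceefdedcafebb'
  #6 SA[6]=16  'cafebb'
  #7 SA[7]=5  'cdgeceefdedcafebb'
  #8 SA[8]=9  'ceefdedcafebb'
  #9 SA[9]=3  'dbcdgeceefdedcafebb'
  #10 SA[10]=15  'dcafebb'
  #11 SA[11]=13  'dedcafebb'
  #12 SA[12]=6  'dgeceefdedcafebb'
  #13 SA[13]=19  'ebb'
  #14 SA[14]=8  'eceefdedcafebb'
  #15 SA[15]=14  'edcafebb'
  #16 SA[16]=10  'eefdedcafebb'
  #17 SA[17]=11  'efdedcafebb'
  #18 SA[18]=12  'fdedcafebb'
  #19 SA[19]=18  'febb'
  #20 SA[20]=2  'gdbcdgeceefdedcafebb'
  #21 SA[21]=7  'geceefdedcafebb'

SA = [17, 21, 20, 0, 4, 1, 16, 5, 9, 3, 15, 13, 6, 19, 8, 14, 10, 11, 12, 18, 2, 7]
rank  pair      lcp
   1  s[17:],s[21:]  0  ''
   2  s[21:],s[20:]  1  'b'
   3  s[20:],s[0:]  2  'bb'
   4  s[0:],s[4:]  1  'b'
   5  s[4:],s[1:]  1  'b'
   6  s[1:],s[16:]  0  ''
   7  s[16:],s[5:]  1  'c'
   8  s[5:],s[9:]  1  'c'
   9  s[9:],s[3:]  0  ''
  10  s[3:],s[15:]  1  'd'
  11  s[15:],s[13:]  1  'd'
  12  s[13:],s[6:]  1  'd'
  13  s[6:],s[19:]  0  ''
  14  s[19:],s[8:]  1  'e'
  15  s[8:],s[14:]  1  'e'
  16  s[14:],s[10:]  1  'e'
  17  s[10:],s[11:]  1  'e'
  18  s[11:],s[12:]  0  ''
  19  s[12:],s[18:]  1  'f'
  20  s[18:],s[2:]  0  ''
  21  s[2:],s[7:]  1  'g'

[0, 0, 1, 2, 1, 1, 0, 1, 1, 0, 1, 1, 1, 0, 1, 1, 1, 1, 0, 1, 0, 1]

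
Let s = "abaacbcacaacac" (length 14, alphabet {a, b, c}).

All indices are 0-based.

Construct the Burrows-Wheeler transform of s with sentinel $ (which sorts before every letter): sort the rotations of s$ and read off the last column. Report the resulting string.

ccb$ccaaacaaaba

rank  rotation         last
    0  $abaacbcacaacac  c
    1  aacac$abaacbcac  c
    2  aacbcacaacac$ab  b
    3  abaacbcacaacac$  $
    4  ac$abaacbcacaac  c
    5  acaacac$abaacbc  c
    6  acac$abaacbcaca  a
    7  acbcacaacac$aba  a
    8  baacbcacaacac$a  a
    9  bcacaacac$abaac  c
   10  c$abaacbcacaaca  a
   11  caacac$abaacbca  a
   12  cac$abaacbcacaa  a
   13  cacaacac$abaacb  b
   14  cbcacaacac$abaa  a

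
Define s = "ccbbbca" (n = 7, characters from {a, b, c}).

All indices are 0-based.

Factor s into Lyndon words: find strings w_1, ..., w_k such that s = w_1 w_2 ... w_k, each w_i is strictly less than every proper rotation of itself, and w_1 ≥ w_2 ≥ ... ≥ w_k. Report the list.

["c", "c", "bbbc", "a"]

emit factor 1: 'c' (i=0, period=1)
emit factor 2: 'c' (i=1, period=1)
emit factor 3: 'bbbc' (i=2, period=4)
emit factor 4: 'a' (i=6, period=1)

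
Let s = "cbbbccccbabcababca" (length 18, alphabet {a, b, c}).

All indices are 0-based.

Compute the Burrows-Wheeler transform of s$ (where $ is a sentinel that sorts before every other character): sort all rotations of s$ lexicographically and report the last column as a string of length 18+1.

rank  rotation             last
    0  $cbbbccccbabcababca  a
    1  a$cbbbccccbabcababc  c
    2  ababca$cbbbccccbabc  c
    3  abca$cbbbccccbabcab  b
    4  abcababca$cbbbccccb  b
    5  babca$cbbbccccbabca  a
    6  babcababca$cbbbcccc  c
    7  bbbccccbabcababca$c  c
    8  bbccccbabcababca$cb  b
    9  bca$cbbbccccbabcaba  a
   10  bcababca$cbbbccccba  a
   11  bccccbabcababca$cbb  b
   12  ca$cbbbccccbabcabab  b
   13  cababca$cbbbccccbab  b
   14  cbabcababca$cbbbccc  c
   15  cbbbccccbabcababca$  $
   16  ccbabcababca$cbbbcc  c
   17  cccbabcababca$cbbbc  c
   18  ccccbabcababca$cbbb  b

accbbaccbaabbbc$ccb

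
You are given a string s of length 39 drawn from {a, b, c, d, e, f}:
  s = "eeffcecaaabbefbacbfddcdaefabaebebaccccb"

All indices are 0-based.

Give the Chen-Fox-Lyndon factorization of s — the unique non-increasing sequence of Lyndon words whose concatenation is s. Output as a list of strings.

["eeff", "ce", "c", "aaabbefbacbfddcdaefabaebebaccccb"]

emit factor 1: 'eeff' (i=0, period=4)
emit factor 2: 'ce' (i=4, period=2)
emit factor 3: 'c' (i=6, period=1)
emit factor 4: 'aaabbefbacbfddcdaefabaebebaccccb' (i=7, period=32)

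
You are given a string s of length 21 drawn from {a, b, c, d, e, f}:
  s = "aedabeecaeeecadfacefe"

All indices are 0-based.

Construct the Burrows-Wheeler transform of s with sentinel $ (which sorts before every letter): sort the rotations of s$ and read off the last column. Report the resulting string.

rank  rotation                last
    0  $aedabeecaeeecadfacefe  e
    1  abeecaeeecadfacefe$aed  d
    2  acefe$aedabeecaeeecadf  f
    3  adfacefe$aedabeecaeeec  c
    4  aedabeecaeeecadfacefe$  $
    5  aeeecadfacefe$aedabeec  c
    6  beecaeeecadfacefe$aeda  a
    7  cadfacefe$aedabeecaeee  e
    8  caeeecadfacefe$aedabee  e
    9  cefe$aedabeecaeeecadfa  a
   10  dabeecaeeecadfacefe$ae  e
   11  dfacefe$aedabeecaeeeca  a
   12  e$aedabeecaeeecadfacef  f
   13  ecadfacefe$aedabeecaee  e
   14  ecaeeecadfacefe$aedabe  e
   15  edabeecaeeecadfacefe$a  a
   16  eecadfacefe$aedabeecae  e
   17  eecaeeecadfacefe$aedab  b
   18  eeecadfacefe$aedabeeca  a
   19  efe$aedabeecaeeecadfac  c
   20  facefe$aedabeecaeeecad  d
   21  fe$aedabeecaeeecadface  e

edfc$caeeaeafeeaebacde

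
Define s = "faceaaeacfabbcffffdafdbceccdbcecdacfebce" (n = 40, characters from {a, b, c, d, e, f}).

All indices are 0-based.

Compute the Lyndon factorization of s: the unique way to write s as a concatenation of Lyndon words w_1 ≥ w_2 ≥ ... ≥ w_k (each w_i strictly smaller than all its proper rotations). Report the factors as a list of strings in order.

emit factor 1: 'f' (i=0, period=1)
emit factor 2: 'ace' (i=1, period=3)
emit factor 3: 'aaeacfabbcffffdafdbceccdbcecdacfebce' (i=4, period=36)

["f", "ace", "aaeacfabbcffffdafdbceccdbcecdacfebce"]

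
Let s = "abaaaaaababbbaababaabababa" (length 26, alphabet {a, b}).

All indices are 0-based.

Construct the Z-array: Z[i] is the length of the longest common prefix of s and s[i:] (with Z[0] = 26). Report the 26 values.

Z[0]=26
i=1: i≥r, start 0; Z[1]=0
i=2: i≥r, start 0; Z[2]=1 grow→box=[2,3)
i=3: i≥r, start 0; Z[3]=1 grow→box=[3,4)
i=4: i≥r, start 0; Z[4]=1 grow→box=[4,5)
i=5: i≥r, start 0; Z[5]=1 grow→box=[5,6)
i=6: i≥r, start 0; Z[6]=1 grow→box=[6,7)
i=7: i≥r, start 0; Z[7]=3 grow→box=[7,10)
i=8: min(r-i=2, Z[1]=0)=0; Z[8]=0
i=9: min(r-i=1, Z[2]=1)=1; Z[9]=2 grow→box=[9,11)
i=10: min(r-i=1, Z[1]=0)=0; Z[10]=0
i=11: i≥r, start 0; Z[11]=0
i=12: i≥r, start 0; Z[12]=0
i=13: i≥r, start 0; Z[13]=1 grow→box=[13,14)
i=14: i≥r, start 0; Z[14]=3 grow→box=[14,17)
i=15: min(r-i=2, Z[1]=0)=0; Z[15]=0
i=16: min(r-i=1, Z[2]=1)=1; Z[16]=4 grow→box=[16,20)
i=17: min(r-i=3, Z[1]=0)=0; Z[17]=0
i=18: min(r-i=2, Z[2]=1)=1; Z[18]=1
i=19: min(r-i=1, Z[3]=1)=1; Z[19]=3 grow→box=[19,22)
i=20: min(r-i=2, Z[1]=0)=0; Z[20]=0
i=21: min(r-i=1, Z[2]=1)=1; Z[21]=3 grow→box=[21,24)
i=22: min(r-i=2, Z[1]=0)=0; Z[22]=0
i=23: min(r-i=1, Z[2]=1)=1; Z[23]=3 grow→box=[23,26)
i=24: min(r-i=2, Z[1]=0)=0; Z[24]=0
i=25: min(r-i=1, Z[2]=1)=1; Z[25]=1

[26, 0, 1, 1, 1, 1, 1, 3, 0, 2, 0, 0, 0, 1, 3, 0, 4, 0, 1, 3, 0, 3, 0, 3, 0, 1]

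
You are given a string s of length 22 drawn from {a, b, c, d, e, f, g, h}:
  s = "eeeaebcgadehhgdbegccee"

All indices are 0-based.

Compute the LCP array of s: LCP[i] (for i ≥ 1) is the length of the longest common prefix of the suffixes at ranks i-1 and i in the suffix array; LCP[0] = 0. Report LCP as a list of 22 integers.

rank→(start, suffix):
  0 → (8, 'adehhgdbegccee')
  1 → (3, 'aebcgadehhgdbegccee')
  2 → (5, 'bcgadehhgdbegccee')
  3 → (15, 'begccee')
  4 → (18, 'ccee')
  5 → (19, 'cee')
  6 → (6, 'cgadehhgdbegccee')
  7 → (14, 'dbegccee')
  8 → (9, 'dehhgdbegccee')
  9 → (21, 'e')
  10 → (2, 'eaebcgadehhgdbegccee')
  11 → (4, 'ebcgadehhgdbegccee')
  12 → (20, 'ee')
  13 → (1, 'eeaebcgadehhgdbegccee')
  14 → (0, 'eeeaebcgadehhgdbegccee')
  15 → (16, 'egccee')
  16 → (10, 'ehhgdbegccee')
  17 → (7, 'gadehhgdbegccee')
  18 → (17, 'gccee')
  19 → (13, 'gdbegccee')
  20 → (12, 'hgdbegccee')
  21 → (11, 'hhgdbegccee')

SA = [8, 3, 5, 15, 18, 19, 6, 14, 9, 21, 2, 4, 20, 1, 0, 16, 10, 7, 17, 13, 12, 11]
rank  pair      lcp
   1  s[8:],s[3:]  1  'a'
   2  s[3:],s[5:]  0  ''
   3  s[5:],s[15:]  1  'b'
   4  s[15:],s[18:]  0  ''
   5  s[18:],s[19:]  1  'c'
   6  s[19:],s[6:]  1  'c'
   7  s[6:],s[14:]  0  ''
   8  s[14:],s[9:]  1  'd'
   9  s[9:],s[21:]  0  ''
  10  s[21:],s[2:]  1  'e'
  11  s[2:],s[4:]  1  'e'
  12  s[4:],s[20:]  1  'e'
  13  s[20:],s[1:]  2  'ee'
  14  s[1:],s[0:]  2  'ee'
  15  s[0:],s[16:]  1  'e'
  16  s[16:],s[10:]  1  'e'
  17  s[10:],s[7:]  0  ''
  18  s[7:],s[17:]  1  'g'
  19  s[17:],s[13:]  1  'g'
  20  s[13:],s[12:]  0  ''
  21  s[12:],s[11:]  1  'h'

[0, 1, 0, 1, 0, 1, 1, 0, 1, 0, 1, 1, 1, 2, 2, 1, 1, 0, 1, 1, 0, 1]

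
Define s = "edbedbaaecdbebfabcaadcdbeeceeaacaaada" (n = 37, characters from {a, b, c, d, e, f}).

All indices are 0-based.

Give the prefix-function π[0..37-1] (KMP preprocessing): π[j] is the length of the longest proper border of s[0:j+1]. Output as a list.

[0, 0, 0, 1, 2, 3, 0, 0, 1, 0, 0, 0, 1, 0, 0, 0, 0, 0, 0, 0, 0, 0, 0, 0, 1, 1, 0, 1, 1, 0, 0, 0, 0, 0, 0, 0, 0]

π[0] = 0
j=1 s[j]='d': π[1]=0 (border '')
j=2 s[j]='b': π[2]=0 (border '')
j=3 s[j]='e': π[3]=1 (border 'e')
j=4 s[j]='d': π[4]=2 (border 'ed')
j=5 s[j]='b': π[5]=3 (border 'edb')
j=6 s[j]='a': k: 3→0; π[6]=0 (border '')
j=7 s[j]='a': π[7]=0 (border '')
j=8 s[j]='e': π[8]=1 (border 'e')
j=9 s[j]='c': k: 1→0; π[9]=0 (border '')
j=10 s[j]='d': π[10]=0 (border '')
j=11 s[j]='b': π[11]=0 (border '')
j=12 s[j]='e': π[12]=1 (border 'e')
j=13 s[j]='b': k: 1→0; π[13]=0 (border '')
j=14 s[j]='f': π[14]=0 (border '')
j=15 s[j]='a': π[15]=0 (border '')
j=16 s[j]='b': π[16]=0 (border '')
j=17 s[j]='c': π[17]=0 (border '')
j=18 s[j]='a': π[18]=0 (border '')
j=19 s[j]='a': π[19]=0 (border '')
j=20 s[j]='d': π[20]=0 (border '')
j=21 s[j]='c': π[21]=0 (border '')
j=22 s[j]='d': π[22]=0 (border '')
j=23 s[j]='b': π[23]=0 (border '')
j=24 s[j]='e': π[24]=1 (border 'e')
j=25 s[j]='e': k: 1→0; π[25]=1 (border 'e')
j=26 s[j]='c': k: 1→0; π[26]=0 (border '')
j=27 s[j]='e': π[27]=1 (border 'e')
j=28 s[j]='e': k: 1→0; π[28]=1 (border 'e')
j=29 s[j]='a': k: 1→0; π[29]=0 (border '')
j=30 s[j]='a': π[30]=0 (border '')
j=31 s[j]='c': π[31]=0 (border '')
j=32 s[j]='a': π[32]=0 (border '')
j=33 s[j]='a': π[33]=0 (border '')
j=34 s[j]='a': π[34]=0 (border '')
j=35 s[j]='d': π[35]=0 (border '')
j=36 s[j]='a': π[36]=0 (border '')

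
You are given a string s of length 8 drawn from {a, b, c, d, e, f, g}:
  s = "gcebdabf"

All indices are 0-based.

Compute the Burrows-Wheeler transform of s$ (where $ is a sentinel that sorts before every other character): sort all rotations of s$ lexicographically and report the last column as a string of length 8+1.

fdeagbcb$

rank  rotation   last
    0  $gcebdabf  f
    1  abf$gcebd  d
    2  bdabf$gce  e
    3  bf$gcebda  a
    4  cebdabf$g  g
    5  dabf$gceb  b
    6  ebdabf$gc  c
    7  f$gcebdab  b
    8  gcebdabf$  $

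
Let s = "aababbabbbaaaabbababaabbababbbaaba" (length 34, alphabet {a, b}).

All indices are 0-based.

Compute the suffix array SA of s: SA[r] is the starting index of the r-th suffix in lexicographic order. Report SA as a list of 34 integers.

rank→(start, suffix):
  0 → (33, 'a')
  1 → (10, 'aaaabbababaabbababbbaaba')
  2 → (11, 'aaabbababaabbababbbaaba')
  3 → (30, 'aaba')
  4 → (0, 'aababbabbbaaaabbababaabbababbbaaba')
  5 → (12, 'aabbababaabbababbbaaba')
  6 → (20, 'aabbababbbaaba')
  7 → (31, 'aba')
  8 → (18, 'abaabbababbbaaba')
  9 → (16, 'ababaabbababbbaaba')
  10 → (1, 'ababbabbbaaaabbababaabbababbbaaba')
  11 → (24, 'ababbbaaba')
  12 → (13, 'abbababaabbababbbaaba')
  13 → (21, 'abbababbbaaba')
  14 → (3, 'abbabbbaaaabbababaabbababbbaaba')
  15 → (6, 'abbbaaaabbababaabbababbbaaba')
  16 → (26, 'abbbaaba')
  17 → (32, 'ba')
  18 → (9, 'baaaabbababaabbababbbaaba')
  19 → (29, 'baaba')
  20 → (19, 'baabbababbbaaba')
  21 → (17, 'babaabbababbbaaba')
  22 → (15, 'bababaabbababbbaaba')
  23 → (23, 'bababbbaaba')
  24 → (2, 'babbabbbaaaabbababaabbababbbaaba')
  25 → (5, 'babbbaaaabbababaabbababbbaaba')
  26 → (25, 'babbbaaba')
  27 → (8, 'bbaaaabbababaabbababbbaaba')
  28 → (28, 'bbaaba')
  29 → (14, 'bbababaabbababbbaaba')
  30 → (22, 'bbababbbaaba')
  31 → (4, 'bbabbbaaaabbababaabbababbbaaba')
  32 → (7, 'bbbaaaabbababaabbababbbaaba')
  33 → (27, 'bbbaaba')

[33, 10, 11, 30, 0, 12, 20, 31, 18, 16, 1, 24, 13, 21, 3, 6, 26, 32, 9, 29, 19, 17, 15, 23, 2, 5, 25, 8, 28, 14, 22, 4, 7, 27]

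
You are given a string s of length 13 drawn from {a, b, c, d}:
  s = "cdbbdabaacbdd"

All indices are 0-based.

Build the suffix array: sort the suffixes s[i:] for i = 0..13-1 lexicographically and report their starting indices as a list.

sorted suffixes:
  #0 SA[0]=7  'aacbdd'
  #1 SA[1]=5  'abaacbdd'
  #2 SA[2]=8  'acbdd'
  #3 SA[3]=6  'baacbdd'
  #4 SA[4]=2  'bbdabaacbdd'
  #5 SA[5]=3  'bdabaacbdd'
  #6 SA[6]=10  'bdd'
  #7 SA[7]=9  'cbdd'
  #8 SA[8]=0  'cdbbdabaacbdd'
  #9 SA[9]=12  'd'
  #10 SA[10]=4  'dabaacbdd'
  #11 SA[11]=1  'dbbdabaacbdd'
  #12 SA[12]=11  'dd'

[7, 5, 8, 6, 2, 3, 10, 9, 0, 12, 4, 1, 11]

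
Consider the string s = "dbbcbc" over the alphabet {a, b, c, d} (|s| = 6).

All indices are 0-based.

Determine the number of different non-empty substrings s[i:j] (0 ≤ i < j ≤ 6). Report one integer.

rank | idx | suffix
   0 |   1 | bbcbc
   1 |   4 | bc
   2 |   2 | bcbc
   3 |   5 | c
   4 |   3 | cbc
   5 |   0 | dbbcbc

SA = [1, 4, 2, 5, 3, 0]
rank  pair      lcp
   1  s[1:],s[4:]  1  'b'
   2  s[4:],s[2:]  2  'bc'
   3  s[2:],s[5:]  0  ''
   4  s[5:],s[3:]  1  'c'
   5  s[3:],s[0:]  0  ''

n(n+1)/2 = 6·7/2 = 21
Σ LCP = 0 + 1 + 2 + 0 + 1 + 0 = 4
distinct = 21 − 4 = 17

17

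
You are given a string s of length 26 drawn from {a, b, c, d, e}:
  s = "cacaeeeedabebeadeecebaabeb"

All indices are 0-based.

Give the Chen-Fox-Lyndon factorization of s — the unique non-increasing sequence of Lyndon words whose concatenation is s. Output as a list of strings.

["c", "acaeeeed", "abebeadeeceb", "aabeb"]

emit factor 1: 'c' (i=0, period=1)
emit factor 2: 'acaeeeed' (i=1, period=8)
emit factor 3: 'abebeadeeceb' (i=9, period=12)
emit factor 4: 'aabeb' (i=21, period=5)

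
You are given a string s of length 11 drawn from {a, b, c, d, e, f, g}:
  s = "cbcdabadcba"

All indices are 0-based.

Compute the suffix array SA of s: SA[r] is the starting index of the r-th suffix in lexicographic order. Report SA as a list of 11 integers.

[10, 4, 6, 9, 5, 1, 8, 0, 2, 3, 7]

rank→(start, suffix):
  0 → (10, 'a')
  1 → (4, 'abadcba')
  2 → (6, 'adcba')
  3 → (9, 'ba')
  4 → (5, 'badcba')
  5 → (1, 'bcdabadcba')
  6 → (8, 'cba')
  7 → (0, 'cbcdabadcba')
  8 → (2, 'cdabadcba')
  9 → (3, 'dabadcba')
  10 → (7, 'dcba')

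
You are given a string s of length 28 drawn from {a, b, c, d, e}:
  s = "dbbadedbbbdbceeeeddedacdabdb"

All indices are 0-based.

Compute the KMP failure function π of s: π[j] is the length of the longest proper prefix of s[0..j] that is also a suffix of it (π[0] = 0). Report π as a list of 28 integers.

[0, 0, 0, 0, 1, 0, 1, 2, 3, 0, 1, 2, 0, 0, 0, 0, 0, 1, 1, 0, 1, 0, 0, 1, 0, 0, 1, 2]

π[0] = 0
j=1 s[j]='b': π[1]=0 (border '')
j=2 s[j]='b': π[2]=0 (border '')
j=3 s[j]='a': π[3]=0 (border '')
j=4 s[j]='d': π[4]=1 (border 'd')
j=5 s[j]='e': k: 1→0; π[5]=0 (border '')
j=6 s[j]='d': π[6]=1 (border 'd')
j=7 s[j]='b': π[7]=2 (border 'db')
j=8 s[j]='b': π[8]=3 (border 'dbb')
j=9 s[j]='b': k: 3→0; π[9]=0 (border '')
j=10 s[j]='d': π[10]=1 (border 'd')
j=11 s[j]='b': π[11]=2 (border 'db')
j=12 s[j]='c': k: 2→0; π[12]=0 (border '')
j=13 s[j]='e': π[13]=0 (border '')
j=14 s[j]='e': π[14]=0 (border '')
j=15 s[j]='e': π[15]=0 (border '')
j=16 s[j]='e': π[16]=0 (border '')
j=17 s[j]='d': π[17]=1 (border 'd')
j=18 s[j]='d': k: 1→0; π[18]=1 (border 'd')
j=19 s[j]='e': k: 1→0; π[19]=0 (border '')
j=20 s[j]='d': π[20]=1 (border 'd')
j=21 s[j]='a': k: 1→0; π[21]=0 (border '')
j=22 s[j]='c': π[22]=0 (border '')
j=23 s[j]='d': π[23]=1 (border 'd')
j=24 s[j]='a': k: 1→0; π[24]=0 (border '')
j=25 s[j]='b': π[25]=0 (border '')
j=26 s[j]='d': π[26]=1 (border 'd')
j=27 s[j]='b': π[27]=2 (border 'db')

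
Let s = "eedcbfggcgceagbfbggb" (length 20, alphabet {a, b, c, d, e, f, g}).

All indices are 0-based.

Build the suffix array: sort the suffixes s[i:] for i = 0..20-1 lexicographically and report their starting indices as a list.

[12, 19, 14, 4, 16, 3, 10, 8, 2, 11, 1, 0, 15, 5, 18, 13, 9, 7, 17, 6]

sorted suffixes:
  #0 SA[0]=12  'agbfbggb'
  #1 SA[1]=19  'b'
  #2 SA[2]=14  'bfbggb'
  #3 SA[3]=4  'bfggcgceagbfbggb'
  #4 SA[4]=16  'bggb'
  #5 SA[5]=3  'cbfggcgceagbfbggb'
  #6 SA[6]=10  'ceagbfbggb'
  #7 SA[7]=8  'cgceagbfbggb'
  #8 SA[8]=2  'dcbfggcgceagbfbggb'
  #9 SA[9]=11  'eagbfbggb'
  #10 SA[10]=1  'edcbfggcgceagbfbggb'
  #11 SA[11]=0  'eedcbfggcgceagbfbggb'
  #12 SA[12]=15  'fbggb'
  #13 SA[13]=5  'fggcgceagbfbggb'
  #14 SA[14]=18  'gb'
  #15 SA[15]=13  'gbfbggb'
  #16 SA[16]=9  'gceagbfbggb'
  #17 SA[17]=7  'gcgceagbfbggb'
  #18 SA[18]=17  'ggb'
  #19 SA[19]=6  'ggcgceagbfbggb'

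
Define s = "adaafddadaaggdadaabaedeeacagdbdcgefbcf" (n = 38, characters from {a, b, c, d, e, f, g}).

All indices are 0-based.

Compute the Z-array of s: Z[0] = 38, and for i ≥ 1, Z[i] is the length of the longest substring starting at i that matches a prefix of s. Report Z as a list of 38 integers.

Z[0]=38
i=1: i≥r, start 0; Z[1]=0
i=2: i≥r, start 0; Z[2]=1 extend→box=[2,3)
i=3: i≥r, start 0; Z[3]=1 extend→box=[3,4)
i=4: i≥r, start 0; Z[4]=0
i=5: i≥r, start 0; Z[5]=0
i=6: i≥r, start 0; Z[6]=0
i=7: i≥r, start 0; Z[7]=4 extend→box=[7,11)
i=8: min(r-i=3, Z[1]=0)=0; Z[8]=0
i=9: min(r-i=2, Z[2]=1)=1; Z[9]=1
i=10: min(r-i=1, Z[3]=1)=1; Z[10]=1
i=11: i≥r, start 0; Z[11]=0
i=12: i≥r, start 0; Z[12]=0
i=13: i≥r, start 0; Z[13]=0
i=14: i≥r, start 0; Z[14]=4 extend→box=[14,18)
i=15: min(r-i=3, Z[1]=0)=0; Z[15]=0
i=16: min(r-i=2, Z[2]=1)=1; Z[16]=1
i=17: min(r-i=1, Z[3]=1)=1; Z[17]=1
i=18: i≥r, start 0; Z[18]=0
i=19: i≥r, start 0; Z[19]=1 extend→box=[19,20)
i=20: i≥r, start 0; Z[20]=0
i=21: i≥r, start 0; Z[21]=0
i=22: i≥r, start 0; Z[22]=0
i=23: i≥r, start 0; Z[23]=0
i=24: i≥r, start 0; Z[24]=1 extend→box=[24,25)
i=25: i≥r, start 0; Z[25]=0
i=26: i≥r, start 0; Z[26]=1 extend→box=[26,27)
i=27: i≥r, start 0; Z[27]=0
i=28: i≥r, start 0; Z[28]=0
i=29: i≥r, start 0; Z[29]=0
i=30: i≥r, start 0; Z[30]=0
i=31: i≥r, start 0; Z[31]=0
i=32: i≥r, start 0; Z[32]=0
i=33: i≥r, start 0; Z[33]=0
i=34: i≥r, start 0; Z[34]=0
i=35: i≥r, start 0; Z[35]=0
i=36: i≥r, start 0; Z[36]=0
i=37: i≥r, start 0; Z[37]=0

[38, 0, 1, 1, 0, 0, 0, 4, 0, 1, 1, 0, 0, 0, 4, 0, 1, 1, 0, 1, 0, 0, 0, 0, 1, 0, 1, 0, 0, 0, 0, 0, 0, 0, 0, 0, 0, 0]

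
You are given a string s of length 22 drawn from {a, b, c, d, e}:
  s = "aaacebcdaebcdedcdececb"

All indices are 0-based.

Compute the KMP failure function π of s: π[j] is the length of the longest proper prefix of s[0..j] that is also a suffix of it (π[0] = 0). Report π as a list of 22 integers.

[0, 1, 2, 0, 0, 0, 0, 0, 1, 0, 0, 0, 0, 0, 0, 0, 0, 0, 0, 0, 0, 0]

π[0] = 0
j=1 s[j]='a': π[1]=1 (border 'a')
j=2 s[j]='a': π[2]=2 (border 'aa')
j=3 s[j]='c': k: 2→1→0; π[3]=0 (border '')
j=4 s[j]='e': π[4]=0 (border '')
j=5 s[j]='b': π[5]=0 (border '')
j=6 s[j]='c': π[6]=0 (border '')
j=7 s[j]='d': π[7]=0 (border '')
j=8 s[j]='a': π[8]=1 (border 'a')
j=9 s[j]='e': k: 1→0; π[9]=0 (border '')
j=10 s[j]='b': π[10]=0 (border '')
j=11 s[j]='c': π[11]=0 (border '')
j=12 s[j]='d': π[12]=0 (border '')
j=13 s[j]='e': π[13]=0 (border '')
j=14 s[j]='d': π[14]=0 (border '')
j=15 s[j]='c': π[15]=0 (border '')
j=16 s[j]='d': π[16]=0 (border '')
j=17 s[j]='e': π[17]=0 (border '')
j=18 s[j]='c': π[18]=0 (border '')
j=19 s[j]='e': π[19]=0 (border '')
j=20 s[j]='c': π[20]=0 (border '')
j=21 s[j]='b': π[21]=0 (border '')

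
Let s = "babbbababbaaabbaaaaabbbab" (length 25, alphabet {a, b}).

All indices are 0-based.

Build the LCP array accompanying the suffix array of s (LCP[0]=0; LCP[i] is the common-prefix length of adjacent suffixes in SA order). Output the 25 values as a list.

sorted suffixes:
  #0 SA[0]=15  'aaaaabbbab'
  #1 SA[1]=16  'aaaabbbab'
  #2 SA[2]=10  'aaabbaaaaabbbab'
  #3 SA[3]=17  'aaabbbab'
  #4 SA[4]=11  'aabbaaaaabbbab'
  #5 SA[5]=18  'aabbbab'
  #6 SA[6]=23  'ab'
  #7 SA[7]=5  'ababbaaabbaaaaabbbab'
  #8 SA[8]=12  'abbaaaaabbbab'
  #9 SA[9]=7  'abbaaabbaaaaabbbab'
  #10 SA[10]=19  'abbbab'
  #11 SA[11]=1  'abbbababbaaabbaaaaabbbab'
  #12 SA[12]=24  'b'
  #13 SA[13]=14  'baaaaabbbab'
  #14 SA[14]=9  'baaabbaaaaabbbab'
  #15 SA[15]=22  'bab'
  #16 SA[16]=4  'bababbaaabbaaaaabbbab'
  #17 SA[17]=6  'babbaaabbaaaaabbbab'
  #18 SA[18]=0  'babbbababbaaabbaaaaabbbab'
  #19 SA[19]=13  'bbaaaaabbbab'
  #20 SA[20]=8  'bbaaabbaaaaabbbab'
  #21 SA[21]=21  'bbab'
  #22 SA[22]=3  'bbababbaaabbaaaaabbbab'
  #23 SA[23]=20  'bbbab'
  #24 SA[24]=2  'bbbababbaaabbaaaaabbbab'

SA = [15, 16, 10, 17, 11, 18, 23, 5, 12, 7, 19, 1, 24, 14, 9, 22, 4, 6, 0, 13, 8, 21, 3, 20, 2]
rank  pair      lcp
   1  s[15:],s[16:]  4  'aaaa'
   2  s[16:],s[10:]  3  'aaa'
   3  s[10:],s[17:]  5  'aaabb'
   4  s[17:],s[11:]  2  'aa'
   5  s[11:],s[18:]  4  'aabb'
   6  s[18:],s[23:]  1  'a'
   7  s[23:],s[5:]  2  'ab'
   8  s[5:],s[12:]  2  'ab'
   9  s[12:],s[7:]  6  'abbaaa'
  10  s[7:],s[19:]  3  'abb'
  11  s[19:],s[1:]  6  'abbbab'
  12  s[1:],s[24:]  0  ''
  13  s[24:],s[14:]  1  'b'
  14  s[14:],s[9:]  4  'baaa'
  15  s[9:],s[22:]  2  'ba'
  16  s[22:],s[4:]  3  'bab'
  17  s[4:],s[6:]  3  'bab'
  18  s[6:],s[0:]  4  'babb'
  19  s[0:],s[13:]  1  'b'
  20  s[13:],s[8:]  5  'bbaaa'
  21  s[8:],s[21:]  3  'bba'
  22  s[21:],s[3:]  4  'bbab'
  23  s[3:],s[20:]  2  'bb'
  24  s[20:],s[2:]  5  'bbbab'

[0, 4, 3, 5, 2, 4, 1, 2, 2, 6, 3, 6, 0, 1, 4, 2, 3, 3, 4, 1, 5, 3, 4, 2, 5]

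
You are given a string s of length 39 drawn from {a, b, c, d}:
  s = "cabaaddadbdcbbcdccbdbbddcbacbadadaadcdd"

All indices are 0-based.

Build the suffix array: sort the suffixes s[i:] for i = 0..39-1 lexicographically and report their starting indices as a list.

[33, 3, 1, 26, 31, 29, 7, 34, 4, 2, 25, 28, 12, 20, 13, 18, 9, 21, 0, 24, 27, 11, 17, 16, 14, 36, 38, 32, 30, 6, 19, 8, 23, 10, 15, 35, 37, 5, 22]

rank→(start, suffix):
  0 → (33, 'aadcdd')
  1 → (3, 'aaddadbdcbbcdccbdbbddcbacbadadaadcdd')
  2 → (1, 'abaaddadbdcbbcdccbdbbddcbacbadadaadcdd')
  3 → (26, 'acbadadaadcdd')
  4 → (31, 'adaadcdd')
  5 → (29, 'adadaadcdd')
  6 → (7, 'adbdcbbcdccbdbbddcbacbadadaadcdd')
  7 → (34, 'adcdd')
  8 → (4, 'addadbdcbbcdccbdbbddcbacbadadaadcdd')
  9 → (2, 'baaddadbdcbbcdccbdbbddcbacbadadaadcdd')
  10 → (25, 'bacbadadaadcdd')
  11 → (28, 'badadaadcdd')
  12 → (12, 'bbcdccbdbbddcbacbadadaadcdd')
  13 → (20, 'bbddcbacbadadaadcdd')
  14 → (13, 'bcdccbdbbddcbacbadadaadcdd')
  15 → (18, 'bdbbddcbacbadadaadcdd')
  16 → (9, 'bdcbbcdccbdbbddcbacbadadaadcdd')
  17 → (21, 'bddcbacbadadaadcdd')
  18 → (0, 'cabaaddadbdcbbcdccbdbbddcbacbadadaadcdd')
  19 → (24, 'cbacbadadaadcdd')
  20 → (27, 'cbadadaadcdd')
  21 → (11, 'cbbcdccbdbbddcbacbadadaadcdd')
  22 → (17, 'cbdbbddcbacbadadaadcdd')
  23 → (16, 'ccbdbbddcbacbadadaadcdd')
  24 → (14, 'cdccbdbbddcbacbadadaadcdd')
  25 → (36, 'cdd')
  26 → (38, 'd')
  27 → (32, 'daadcdd')
  28 → (30, 'dadaadcdd')
  29 → (6, 'dadbdcbbcdccbdbbddcbacbadadaadcdd')
  30 → (19, 'dbbddcbacbadadaadcdd')
  31 → (8, 'dbdcbbcdccbdbbddcbacbadadaadcdd')
  32 → (23, 'dcbacbadadaadcdd')
  33 → (10, 'dcbbcdccbdbbddcbacbadadaadcdd')
  34 → (15, 'dccbdbbddcbacbadadaadcdd')
  35 → (35, 'dcdd')
  36 → (37, 'dd')
  37 → (5, 'ddadbdcbbcdccbdbbddcbacbadadaadcdd')
  38 → (22, 'ddcbacbadadaadcdd')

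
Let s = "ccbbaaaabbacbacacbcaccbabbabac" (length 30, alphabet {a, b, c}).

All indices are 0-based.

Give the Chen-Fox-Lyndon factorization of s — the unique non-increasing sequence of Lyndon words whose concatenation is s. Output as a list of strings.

["c", "c", "b", "b", "aaaabbacbacacbcaccbabbabac"]

emit factor 1: 'c' (i=0, period=1)
emit factor 2: 'c' (i=1, period=1)
emit factor 3: 'b' (i=2, period=1)
emit factor 4: 'b' (i=3, period=1)
emit factor 5: 'aaaabbacbacacbcaccbabbabac' (i=4, period=26)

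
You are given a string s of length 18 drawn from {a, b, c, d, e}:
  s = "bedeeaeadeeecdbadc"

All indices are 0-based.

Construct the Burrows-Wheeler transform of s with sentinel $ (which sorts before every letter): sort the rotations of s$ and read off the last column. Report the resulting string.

cbeed$decaeaaeebded

rank  rotation             last
    0  $bedeeaeadeeecdbadc  c
    1  adc$bedeeaeadeeecdb  b
    2  adeeecdbadc$bedeeae  e
    3  aeadeeecdbadc$bedee  e
    4  badc$bedeeaeadeeecd  d
    5  bedeeaeadeeecdbadc$  $
    6  c$bedeeaeadeeecdbad  d
    7  cdbadc$bedeeaeadeee  e
    8  dbadc$bedeeaeadeeec  c
    9  dc$bedeeaeadeeecdba  a
   10  deeaeadeeecdbadc$be  e
   11  deeecdbadc$bedeeaea  a
   12  eadeeecdbadc$bedeea  a
   13  eaeadeeecdbadc$bede  e
   14  ecdbadc$bedeeaeadee  e
   15  edeeaeadeeecdbadc$b  b
   16  eeaeadeeecdbadc$bed  d
   17  eecdbadc$bedeeaeade  e
   18  eeecdbadc$bedeeaead  d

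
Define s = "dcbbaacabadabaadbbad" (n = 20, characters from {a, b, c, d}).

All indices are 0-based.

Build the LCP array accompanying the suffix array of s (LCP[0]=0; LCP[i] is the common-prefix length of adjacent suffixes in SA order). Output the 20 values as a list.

[0, 2, 1, 3, 1, 1, 2, 2, 0, 3, 2, 3, 1, 3, 0, 1, 0, 1, 1, 1]

rank→(start, suffix):
  0 → (4, 'aacabadabaadbbad')
  1 → (13, 'aadbbad')
  2 → (11, 'abaadbbad')
  3 → (7, 'abadabaadbbad')
  4 → (5, 'acabadabaadbbad')
  5 → (18, 'ad')
  6 → (9, 'adabaadbbad')
  7 → (14, 'adbbad')
  8 → (3, 'baacabadabaadbbad')
  9 → (12, 'baadbbad')
  10 → (17, 'bad')
  11 → (8, 'badabaadbbad')
  12 → (2, 'bbaacabadabaadbbad')
  13 → (16, 'bbad')
  14 → (6, 'cabadabaadbbad')
  15 → (1, 'cbbaacabadabaadbbad')
  16 → (19, 'd')
  17 → (10, 'dabaadbbad')
  18 → (15, 'dbbad')
  19 → (0, 'dcbbaacabadabaadbbad')

SA = [4, 13, 11, 7, 5, 18, 9, 14, 3, 12, 17, 8, 2, 16, 6, 1, 19, 10, 15, 0]
rank  pair      lcp
   1  s[4:],s[13:]  2  'aa'
   2  s[13:],s[11:]  1  'a'
   3  s[11:],s[7:]  3  'aba'
   4  s[7:],s[5:]  1  'a'
   5  s[5:],s[18:]  1  'a'
   6  s[18:],s[9:]  2  'ad'
   7  s[9:],s[14:]  2  'ad'
   8  s[14:],s[3:]  0  ''
   9  s[3:],s[12:]  3  'baa'
  10  s[12:],s[17:]  2  'ba'
  11  s[17:],s[8:]  3  'bad'
  12  s[8:],s[2:]  1  'b'
  13  s[2:],s[16:]  3  'bba'
  14  s[16:],s[6:]  0  ''
  15  s[6:],s[1:]  1  'c'
  16  s[1:],s[19:]  0  ''
  17  s[19:],s[10:]  1  'd'
  18  s[10:],s[15:]  1  'd'
  19  s[15:],s[0:]  1  'd'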